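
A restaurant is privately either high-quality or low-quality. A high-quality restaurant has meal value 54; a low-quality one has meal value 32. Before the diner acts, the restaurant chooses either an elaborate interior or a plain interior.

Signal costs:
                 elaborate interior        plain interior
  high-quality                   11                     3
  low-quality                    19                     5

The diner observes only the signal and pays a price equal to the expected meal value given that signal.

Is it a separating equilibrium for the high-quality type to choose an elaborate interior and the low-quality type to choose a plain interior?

Under separation the diner infers type exactly: elaborate interior → high-quality (pays 54), plain interior → low-quality (pays 32).
High-quality: elaborate interior gives 54 − 11 = 43; plain interior gives 32 − 3 = 29. No deviation. ✓
Low-quality: plain interior gives 32 − 5 = 27; elaborate interior gives 54 − 19 = 35. Would deviate. ✗

No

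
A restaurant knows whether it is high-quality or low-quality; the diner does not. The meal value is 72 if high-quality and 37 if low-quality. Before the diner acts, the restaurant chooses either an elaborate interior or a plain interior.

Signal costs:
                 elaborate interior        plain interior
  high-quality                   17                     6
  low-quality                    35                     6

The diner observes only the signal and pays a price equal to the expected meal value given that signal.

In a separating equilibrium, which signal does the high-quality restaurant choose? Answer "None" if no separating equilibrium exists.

None

Try high-quality → elaborate interior, low-quality → plain interior:
  If types separate, elaborate interior earns payment 72 and plain interior earns 37.
  High-quality: elaborate interior gives 72 − 17 = 55; plain interior gives 37 − 6 = 31. No deviation. ✓
  Low-quality: plain interior gives 37 − 6 = 31; elaborate interior gives 72 − 35 = 37. Would deviate. ✗
Try high-quality → plain interior, low-quality → elaborate interior:
  If types separate, plain interior earns payment 72 and elaborate interior earns 37.
  High-quality: plain interior gives 72 − 6 = 66; elaborate interior gives 37 − 17 = 20. No deviation. ✓
  Low-quality: elaborate interior gives 37 − 35 = 2; plain interior gives 72 − 6 = 66. Would deviate. ✗
Neither assignment is incentive-compatible.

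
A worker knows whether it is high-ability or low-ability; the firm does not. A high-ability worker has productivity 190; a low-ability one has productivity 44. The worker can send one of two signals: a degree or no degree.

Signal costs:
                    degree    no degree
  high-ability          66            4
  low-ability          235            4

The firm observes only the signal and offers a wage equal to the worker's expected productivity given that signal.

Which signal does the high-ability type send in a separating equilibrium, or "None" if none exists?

Try high-ability → degree, low-ability → no degree:
  If types separate, degree earns payment 190 and no degree earns 44.
  High-ability: degree gives 190 − 66 = 124; no degree gives 44 − 4 = 40. No deviation. ✓
  Low-ability: no degree gives 44 − 4 = 40; degree gives 190 − 235 = -45. No deviation. ✓
Both hold — the high-ability type sends degree.

degree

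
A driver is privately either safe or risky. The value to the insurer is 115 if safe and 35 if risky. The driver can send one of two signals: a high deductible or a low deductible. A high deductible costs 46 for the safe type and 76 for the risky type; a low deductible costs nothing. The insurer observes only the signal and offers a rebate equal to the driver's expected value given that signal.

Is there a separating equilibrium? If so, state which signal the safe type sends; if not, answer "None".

None

Try safe → high deductible, risky → low deductible:
  Under separation the insurer infers type exactly: high deductible → safe (pays 115), low deductible → risky (pays 35).
  Safe: high deductible gives 115 − 46 = 69; low deductible gives 35 − 0 = 35. No deviation. ✓
  Risky: low deductible gives 35 − 0 = 35; high deductible gives 115 − 76 = 39. Would deviate. ✗
Try safe → low deductible, risky → high deductible:
  Under separation the insurer infers type exactly: low deductible → safe (pays 115), high deductible → risky (pays 35).
  Safe: low deductible gives 115 − 0 = 115; high deductible gives 35 − 46 = -11. No deviation. ✓
  Risky: high deductible gives 35 − 76 = -41; low deductible gives 115 − 0 = 115. Would deviate. ✗
Neither assignment is incentive-compatible.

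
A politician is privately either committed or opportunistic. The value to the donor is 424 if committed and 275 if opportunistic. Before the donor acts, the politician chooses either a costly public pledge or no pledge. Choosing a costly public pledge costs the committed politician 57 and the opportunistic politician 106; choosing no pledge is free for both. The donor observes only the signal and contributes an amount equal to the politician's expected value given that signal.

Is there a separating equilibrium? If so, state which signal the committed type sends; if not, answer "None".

Try committed → pledge, opportunistic → no pledge:
  If types separate, pledge earns payment 424 and no pledge earns 275.
  Committed: pledge gives 424 − 57 = 367; no pledge gives 275 − 0 = 275. No deviation. ✓
  Opportunistic: no pledge gives 275 − 0 = 275; pledge gives 424 − 106 = 318. Would deviate. ✗
Try committed → no pledge, opportunistic → pledge:
  If types separate, no pledge earns payment 424 and pledge earns 275.
  Committed: no pledge gives 424 − 0 = 424; pledge gives 275 − 57 = 218. No deviation. ✓
  Opportunistic: pledge gives 275 − 106 = 169; no pledge gives 424 − 0 = 424. Would deviate. ✗
Neither assignment is incentive-compatible.

None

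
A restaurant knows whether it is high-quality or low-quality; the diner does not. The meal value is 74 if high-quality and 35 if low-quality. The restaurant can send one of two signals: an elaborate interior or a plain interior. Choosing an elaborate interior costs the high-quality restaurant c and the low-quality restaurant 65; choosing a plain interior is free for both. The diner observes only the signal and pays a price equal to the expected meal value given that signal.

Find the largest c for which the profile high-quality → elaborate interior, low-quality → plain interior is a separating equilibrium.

Under separation: elaborate interior → high-quality (pays 74); plain interior → low-quality (pays 35).
Low-quality: 35 − 0 = 35 ≥ 74 − 65 = 9. Holds regardless of c. ✓
High-quality: 74 − c ≥ 35 − 0, so c ≤ 74 − 35 = 39.

39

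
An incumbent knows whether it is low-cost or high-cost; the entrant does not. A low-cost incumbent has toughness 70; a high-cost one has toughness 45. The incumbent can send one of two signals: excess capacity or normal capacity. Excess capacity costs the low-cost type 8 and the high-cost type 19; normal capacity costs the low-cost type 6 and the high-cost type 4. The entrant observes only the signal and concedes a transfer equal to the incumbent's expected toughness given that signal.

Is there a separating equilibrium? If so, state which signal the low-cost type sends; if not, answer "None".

None

Try low-cost → excess capacity, high-cost → normal capacity:
  If types separate, excess capacity earns payment 70 and normal capacity earns 45.
  Low-cost: excess capacity gives 70 − 8 = 62; normal capacity gives 45 − 6 = 39. No deviation. ✓
  High-cost: normal capacity gives 45 − 4 = 41; excess capacity gives 70 − 19 = 51. Would deviate. ✗
Try low-cost → normal capacity, high-cost → excess capacity:
  If types separate, normal capacity earns payment 70 and excess capacity earns 45.
  Low-cost: normal capacity gives 70 − 6 = 64; excess capacity gives 45 − 8 = 37. No deviation. ✓
  High-cost: excess capacity gives 45 − 19 = 26; normal capacity gives 70 − 4 = 66. Would deviate. ✗
Neither assignment is incentive-compatible.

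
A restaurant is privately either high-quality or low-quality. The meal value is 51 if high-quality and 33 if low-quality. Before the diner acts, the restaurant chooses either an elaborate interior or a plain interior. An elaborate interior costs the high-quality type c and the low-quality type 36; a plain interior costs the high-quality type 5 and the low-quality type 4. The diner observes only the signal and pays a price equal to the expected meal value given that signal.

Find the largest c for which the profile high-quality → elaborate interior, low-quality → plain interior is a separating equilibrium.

23

Under separation: elaborate interior → high-quality (pays 51); plain interior → low-quality (pays 33).
Low-quality: 33 − 4 = 29 ≥ 51 − 36 = 15. Holds regardless of c. ✓
High-quality: 51 − c ≥ 33 − 5, so c ≤ 51 − 28 = 23.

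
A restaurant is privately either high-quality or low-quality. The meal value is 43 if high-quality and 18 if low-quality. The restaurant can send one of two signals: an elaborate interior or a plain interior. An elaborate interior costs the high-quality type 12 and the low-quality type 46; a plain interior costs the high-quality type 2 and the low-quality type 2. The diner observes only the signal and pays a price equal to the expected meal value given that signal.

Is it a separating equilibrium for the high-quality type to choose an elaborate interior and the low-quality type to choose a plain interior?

Yes

If types separate, elaborate interior earns payment 43 and plain interior earns 18.
High-quality: elaborate interior gives 43 − 12 = 31; plain interior gives 18 − 2 = 16. No deviation. ✓
Low-quality: plain interior gives 18 − 2 = 16; elaborate interior gives 43 − 46 = -3. No deviation. ✓
Neither type gains from mimicking the other.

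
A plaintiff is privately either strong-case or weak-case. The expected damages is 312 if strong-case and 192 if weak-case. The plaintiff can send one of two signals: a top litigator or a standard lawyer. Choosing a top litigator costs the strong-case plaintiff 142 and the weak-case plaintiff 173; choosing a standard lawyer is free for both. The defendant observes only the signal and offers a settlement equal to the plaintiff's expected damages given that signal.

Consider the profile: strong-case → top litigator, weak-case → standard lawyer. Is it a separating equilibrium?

No

If types separate, top litigator earns payment 312 and standard lawyer earns 192.
Strong-case: top litigator gives 312 − 142 = 170; standard lawyer gives 192 − 0 = 192. Would deviate. ✗
Weak-case: standard lawyer gives 192 − 0 = 192; top litigator gives 312 − 173 = 139. No deviation. ✓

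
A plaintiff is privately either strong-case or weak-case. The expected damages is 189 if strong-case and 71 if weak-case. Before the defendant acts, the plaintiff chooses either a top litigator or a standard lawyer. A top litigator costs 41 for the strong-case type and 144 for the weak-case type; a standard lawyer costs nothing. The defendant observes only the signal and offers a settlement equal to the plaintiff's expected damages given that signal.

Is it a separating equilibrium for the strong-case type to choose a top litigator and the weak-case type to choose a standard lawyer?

If types separate, top litigator earns payment 189 and standard lawyer earns 71.
Strong-case: top litigator gives 189 − 41 = 148; standard lawyer gives 71 − 0 = 71. No deviation. ✓
Weak-case: standard lawyer gives 71 − 0 = 71; top litigator gives 189 − 144 = 45. No deviation. ✓
Both incentive constraints hold.

Yes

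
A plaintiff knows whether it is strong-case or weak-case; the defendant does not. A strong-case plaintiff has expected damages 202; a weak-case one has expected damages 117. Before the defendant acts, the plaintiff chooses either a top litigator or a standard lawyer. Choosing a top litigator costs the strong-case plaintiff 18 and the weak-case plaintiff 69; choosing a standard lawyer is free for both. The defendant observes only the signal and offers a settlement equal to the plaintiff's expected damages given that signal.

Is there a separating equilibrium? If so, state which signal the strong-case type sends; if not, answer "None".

None

Try strong-case → top litigator, weak-case → standard lawyer:
  If types separate, top litigator earns payment 202 and standard lawyer earns 117.
  Strong-case: top litigator gives 202 − 18 = 184; standard lawyer gives 117 − 0 = 117. No deviation. ✓
  Weak-case: standard lawyer gives 117 − 0 = 117; top litigator gives 202 − 69 = 133. Would deviate. ✗
Try strong-case → standard lawyer, weak-case → top litigator:
  If types separate, standard lawyer earns payment 202 and top litigator earns 117.
  Strong-case: standard lawyer gives 202 − 0 = 202; top litigator gives 117 − 18 = 99. No deviation. ✓
  Weak-case: top litigator gives 117 − 69 = 48; standard lawyer gives 202 − 0 = 202. Would deviate. ✗
Neither assignment is incentive-compatible.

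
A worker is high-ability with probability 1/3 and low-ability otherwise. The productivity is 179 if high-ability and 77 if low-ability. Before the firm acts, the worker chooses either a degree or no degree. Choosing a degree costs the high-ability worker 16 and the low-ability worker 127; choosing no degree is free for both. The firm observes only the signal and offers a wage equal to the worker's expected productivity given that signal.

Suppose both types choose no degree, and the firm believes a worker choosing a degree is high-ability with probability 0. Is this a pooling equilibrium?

At the pooled signal (no degree) the firm holds the prior 1/3 and pays 1/3·179 + 2/3·77 = 111. Off-path (degree) belief 0 gives 0·179 + 1·77 = 77.
High-ability: no degree gives 111 − 0 = 111; degree gives 77 − 16 = 61. Stays. ✓
Low-ability: no degree gives 111 − 0 = 111; degree gives 77 − 127 = -50. Stays. ✓

Yes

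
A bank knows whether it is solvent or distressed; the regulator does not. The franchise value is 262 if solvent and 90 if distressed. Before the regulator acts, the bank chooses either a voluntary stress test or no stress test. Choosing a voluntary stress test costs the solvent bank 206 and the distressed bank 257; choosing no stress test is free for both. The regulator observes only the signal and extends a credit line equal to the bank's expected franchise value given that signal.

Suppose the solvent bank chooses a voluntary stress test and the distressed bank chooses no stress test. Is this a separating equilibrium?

No

Under separation the regulator infers type exactly: stress test → solvent (pays 262), no stress test → distressed (pays 90).
Solvent: stress test gives 262 − 206 = 56; no stress test gives 90 − 0 = 90. Would deviate. ✗
Distressed: no stress test gives 90 − 0 = 90; stress test gives 262 − 257 = 5. No deviation. ✓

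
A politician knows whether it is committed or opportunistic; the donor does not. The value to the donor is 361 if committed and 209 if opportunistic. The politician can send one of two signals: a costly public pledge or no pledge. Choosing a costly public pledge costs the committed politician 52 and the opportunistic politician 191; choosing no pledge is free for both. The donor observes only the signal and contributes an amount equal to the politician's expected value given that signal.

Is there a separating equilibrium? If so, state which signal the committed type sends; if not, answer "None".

Try committed → pledge, opportunistic → no pledge:
  If types separate, pledge earns payment 361 and no pledge earns 209.
  Committed: pledge gives 361 − 52 = 309; no pledge gives 209 − 0 = 209. No deviation. ✓
  Opportunistic: no pledge gives 209 − 0 = 209; pledge gives 361 − 191 = 170. No deviation. ✓
Both hold — the committed type sends pledge.

pledge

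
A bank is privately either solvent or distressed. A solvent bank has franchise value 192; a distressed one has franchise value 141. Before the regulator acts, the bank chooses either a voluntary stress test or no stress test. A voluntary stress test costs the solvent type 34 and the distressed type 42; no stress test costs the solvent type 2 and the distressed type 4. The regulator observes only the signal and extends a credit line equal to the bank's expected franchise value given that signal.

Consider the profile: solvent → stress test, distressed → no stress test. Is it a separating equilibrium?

No

Under separation the regulator infers type exactly: stress test → solvent (pays 192), no stress test → distressed (pays 141).
Solvent: stress test gives 192 − 34 = 158; no stress test gives 141 − 2 = 139. No deviation. ✓
Distressed: no stress test gives 141 − 4 = 137; stress test gives 192 − 42 = 150. Would deviate. ✗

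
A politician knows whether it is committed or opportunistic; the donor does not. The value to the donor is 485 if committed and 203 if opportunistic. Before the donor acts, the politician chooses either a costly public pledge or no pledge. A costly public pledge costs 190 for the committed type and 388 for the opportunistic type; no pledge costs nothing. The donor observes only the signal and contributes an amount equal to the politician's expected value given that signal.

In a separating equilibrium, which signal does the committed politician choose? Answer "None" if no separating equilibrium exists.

pledge

Try committed → pledge, opportunistic → no pledge:
  If types separate, pledge earns payment 485 and no pledge earns 203.
  Committed: pledge gives 485 − 190 = 295; no pledge gives 203 − 0 = 203. No deviation. ✓
  Opportunistic: no pledge gives 203 − 0 = 203; pledge gives 485 − 388 = 97. No deviation. ✓
Both hold — the committed type sends pledge.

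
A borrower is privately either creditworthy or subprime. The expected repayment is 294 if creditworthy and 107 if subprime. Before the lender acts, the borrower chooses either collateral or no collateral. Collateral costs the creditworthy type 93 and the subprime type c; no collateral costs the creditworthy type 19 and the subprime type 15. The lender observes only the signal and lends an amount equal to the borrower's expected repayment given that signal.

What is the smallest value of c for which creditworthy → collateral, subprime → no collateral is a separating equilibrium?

Under separation: collateral → creditworthy (pays 294); no collateral → subprime (pays 107).
Creditworthy: 294 − 93 = 201 ≥ 107 − 19 = 88. Holds regardless of c. ✓
Subprime: 107 − 15 ≥ 294 − c, so c ≥ 294 − 92 = 202.

202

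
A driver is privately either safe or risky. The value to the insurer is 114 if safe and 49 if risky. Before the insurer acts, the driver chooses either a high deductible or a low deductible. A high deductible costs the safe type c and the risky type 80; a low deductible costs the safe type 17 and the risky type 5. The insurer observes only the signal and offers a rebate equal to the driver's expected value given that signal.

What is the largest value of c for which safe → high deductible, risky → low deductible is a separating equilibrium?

82

Under separation: high deductible → safe (pays 114); low deductible → risky (pays 49).
Risky: 49 − 5 = 44 ≥ 114 − 80 = 34. Holds regardless of c. ✓
Safe: 114 − c ≥ 49 − 17, so c ≤ 114 − 32 = 82.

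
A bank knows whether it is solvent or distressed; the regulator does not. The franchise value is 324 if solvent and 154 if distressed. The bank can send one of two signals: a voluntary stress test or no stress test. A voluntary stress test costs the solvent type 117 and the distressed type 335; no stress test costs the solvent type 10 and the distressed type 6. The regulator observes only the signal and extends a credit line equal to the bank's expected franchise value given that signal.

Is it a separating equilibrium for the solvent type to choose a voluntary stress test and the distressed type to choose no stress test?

If types separate, stress test earns payment 324 and no stress test earns 154.
Solvent: stress test gives 324 − 117 = 207; no stress test gives 154 − 10 = 144. No deviation. ✓
Distressed: no stress test gives 154 − 6 = 148; stress test gives 324 − 335 = -11. No deviation. ✓
Neither type gains from mimicking the other.

Yes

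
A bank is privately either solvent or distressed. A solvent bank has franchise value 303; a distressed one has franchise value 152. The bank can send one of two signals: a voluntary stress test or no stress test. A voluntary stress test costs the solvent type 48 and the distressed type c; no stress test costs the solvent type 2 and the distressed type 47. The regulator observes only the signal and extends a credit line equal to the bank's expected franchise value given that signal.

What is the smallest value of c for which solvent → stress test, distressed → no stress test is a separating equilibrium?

Under separation: stress test → solvent (pays 303); no stress test → distressed (pays 152).
Solvent: 303 − 48 = 255 ≥ 152 − 2 = 150. Holds regardless of c. ✓
Distressed: 152 − 47 ≥ 303 − c, so c ≥ 303 − 105 = 198.

198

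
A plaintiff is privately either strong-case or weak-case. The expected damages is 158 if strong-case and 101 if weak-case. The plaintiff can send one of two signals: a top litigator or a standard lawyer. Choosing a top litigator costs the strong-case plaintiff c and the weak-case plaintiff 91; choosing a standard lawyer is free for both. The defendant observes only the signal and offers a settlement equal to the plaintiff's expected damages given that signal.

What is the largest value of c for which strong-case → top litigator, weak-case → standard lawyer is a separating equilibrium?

57

Under separation: top litigator → strong-case (pays 158); standard lawyer → weak-case (pays 101).
Weak-case: 101 − 0 = 101 ≥ 158 − 91 = 67. Holds regardless of c. ✓
Strong-case: 158 − c ≥ 101 − 0, so c ≤ 158 − 101 = 57.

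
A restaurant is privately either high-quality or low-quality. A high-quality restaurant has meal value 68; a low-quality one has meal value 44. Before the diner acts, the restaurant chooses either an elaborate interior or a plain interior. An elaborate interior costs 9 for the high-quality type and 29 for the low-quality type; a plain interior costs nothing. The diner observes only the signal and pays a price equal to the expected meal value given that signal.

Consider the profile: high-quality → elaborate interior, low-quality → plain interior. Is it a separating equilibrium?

Yes

If types separate, elaborate interior earns payment 68 and plain interior earns 44.
High-quality: elaborate interior gives 68 − 9 = 59; plain interior gives 44 − 0 = 44. No deviation. ✓
Low-quality: plain interior gives 44 − 0 = 44; elaborate interior gives 68 − 29 = 39. No deviation. ✓
Neither type gains from mimicking the other.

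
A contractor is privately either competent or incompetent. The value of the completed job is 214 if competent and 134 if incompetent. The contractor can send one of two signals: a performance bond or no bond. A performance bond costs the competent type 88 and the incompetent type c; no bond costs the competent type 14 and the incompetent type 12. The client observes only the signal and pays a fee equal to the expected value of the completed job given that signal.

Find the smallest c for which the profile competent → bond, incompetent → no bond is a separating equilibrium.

92

Under separation: bond → competent (pays 214); no bond → incompetent (pays 134).
Competent: 214 − 88 = 126 ≥ 134 − 14 = 120. Holds regardless of c. ✓
Incompetent: 134 − 12 ≥ 214 − c, so c ≥ 214 − 122 = 92.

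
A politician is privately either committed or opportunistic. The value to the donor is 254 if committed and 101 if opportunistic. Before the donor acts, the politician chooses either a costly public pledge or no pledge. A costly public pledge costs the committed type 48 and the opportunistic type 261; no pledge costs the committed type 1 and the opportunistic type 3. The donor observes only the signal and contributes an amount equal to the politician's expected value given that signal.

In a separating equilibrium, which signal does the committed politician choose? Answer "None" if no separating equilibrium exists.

Try committed → pledge, opportunistic → no pledge:
  Under separation the donor infers type exactly: pledge → committed (pays 254), no pledge → opportunistic (pays 101).
  Committed: pledge gives 254 − 48 = 206; no pledge gives 101 − 1 = 100. No deviation. ✓
  Opportunistic: no pledge gives 101 − 3 = 98; pledge gives 254 − 261 = -7. No deviation. ✓
Both hold — the committed type sends pledge.

pledge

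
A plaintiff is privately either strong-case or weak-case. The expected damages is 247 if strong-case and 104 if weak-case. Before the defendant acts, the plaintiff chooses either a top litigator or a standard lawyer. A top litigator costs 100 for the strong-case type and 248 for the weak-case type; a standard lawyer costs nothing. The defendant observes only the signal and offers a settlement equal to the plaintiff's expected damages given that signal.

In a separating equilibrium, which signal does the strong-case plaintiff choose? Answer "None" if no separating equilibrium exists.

Try strong-case → top litigator, weak-case → standard lawyer:
  Under separation the defendant infers type exactly: top litigator → strong-case (pays 247), standard lawyer → weak-case (pays 104).
  Strong-case: top litigator gives 247 − 100 = 147; standard lawyer gives 104 − 0 = 104. No deviation. ✓
  Weak-case: standard lawyer gives 104 − 0 = 104; top litigator gives 247 − 248 = -1. No deviation. ✓
Both hold — the strong-case type sends top litigator.

top litigator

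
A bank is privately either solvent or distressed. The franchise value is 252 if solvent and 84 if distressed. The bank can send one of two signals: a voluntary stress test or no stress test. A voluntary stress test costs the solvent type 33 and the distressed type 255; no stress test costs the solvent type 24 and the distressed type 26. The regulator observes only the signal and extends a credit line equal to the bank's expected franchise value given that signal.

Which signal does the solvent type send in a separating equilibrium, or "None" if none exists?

Try solvent → stress test, distressed → no stress test:
  If types separate, stress test earns payment 252 and no stress test earns 84.
  Solvent: stress test gives 252 − 33 = 219; no stress test gives 84 − 24 = 60. No deviation. ✓
  Distressed: no stress test gives 84 − 26 = 58; stress test gives 252 − 255 = -3. No deviation. ✓
Both hold — the solvent type sends stress test.

stress test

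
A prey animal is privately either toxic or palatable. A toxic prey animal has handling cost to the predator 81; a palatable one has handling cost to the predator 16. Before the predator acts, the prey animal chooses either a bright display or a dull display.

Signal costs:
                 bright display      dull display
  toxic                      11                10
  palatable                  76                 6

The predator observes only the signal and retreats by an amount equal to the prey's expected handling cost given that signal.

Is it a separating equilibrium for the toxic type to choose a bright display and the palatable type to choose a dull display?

If types separate, bright display earns payment 81 and dull display earns 16.
Toxic: bright display gives 81 − 11 = 70; dull display gives 16 − 10 = 6. No deviation. ✓
Palatable: dull display gives 16 − 6 = 10; bright display gives 81 − 76 = 5. No deviation. ✓
Neither type gains from mimicking the other.

Yes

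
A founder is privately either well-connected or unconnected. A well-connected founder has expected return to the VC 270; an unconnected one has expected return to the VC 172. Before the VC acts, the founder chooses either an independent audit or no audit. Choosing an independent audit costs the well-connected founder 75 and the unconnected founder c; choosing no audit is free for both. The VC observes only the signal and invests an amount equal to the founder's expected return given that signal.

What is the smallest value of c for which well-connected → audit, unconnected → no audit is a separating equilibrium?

Under separation: audit → well-connected (pays 270); no audit → unconnected (pays 172).
Well-connected: 270 − 75 = 195 ≥ 172 − 0 = 172. Holds regardless of c. ✓
Unconnected: 172 − 0 ≥ 270 − c, so c ≥ 270 − 172 = 98.

98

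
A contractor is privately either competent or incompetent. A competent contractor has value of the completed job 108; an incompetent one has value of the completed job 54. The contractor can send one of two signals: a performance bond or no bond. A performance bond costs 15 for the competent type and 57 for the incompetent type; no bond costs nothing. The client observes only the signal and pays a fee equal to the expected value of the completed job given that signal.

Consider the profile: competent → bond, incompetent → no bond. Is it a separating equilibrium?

Yes

If types separate, bond earns payment 108 and no bond earns 54.
Competent: bond gives 108 − 15 = 93; no bond gives 54 − 0 = 54. No deviation. ✓
Incompetent: no bond gives 54 − 0 = 54; bond gives 108 − 57 = 51. No deviation. ✓
Neither type gains from mimicking the other.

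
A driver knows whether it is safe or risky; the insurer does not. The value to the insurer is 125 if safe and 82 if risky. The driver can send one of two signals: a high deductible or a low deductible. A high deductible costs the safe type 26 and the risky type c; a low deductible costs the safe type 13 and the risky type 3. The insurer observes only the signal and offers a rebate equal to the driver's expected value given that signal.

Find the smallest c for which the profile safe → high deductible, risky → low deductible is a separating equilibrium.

Under separation: high deductible → safe (pays 125); low deductible → risky (pays 82).
Safe: 125 − 26 = 99 ≥ 82 − 13 = 69. Holds regardless of c. ✓
Risky: 82 − 3 ≥ 125 − c, so c ≥ 125 − 79 = 46.

46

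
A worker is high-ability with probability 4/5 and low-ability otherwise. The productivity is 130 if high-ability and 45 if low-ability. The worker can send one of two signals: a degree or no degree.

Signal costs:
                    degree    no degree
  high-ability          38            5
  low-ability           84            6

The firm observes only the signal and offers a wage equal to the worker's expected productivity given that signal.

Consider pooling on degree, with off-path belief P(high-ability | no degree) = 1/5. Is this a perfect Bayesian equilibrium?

No

At the pooled signal (degree) the firm holds the prior 4/5 and pays 4/5·130 + 1/5·45 = 113. Off-path (no degree) belief 1/5 gives 1/5·130 + 4/5·45 = 62.
High-ability: degree gives 113 − 38 = 75; no degree gives 62 − 5 = 57. Stays. ✓
Low-ability: degree gives 113 − 84 = 29; no degree gives 62 − 6 = 56. Deviates. ✗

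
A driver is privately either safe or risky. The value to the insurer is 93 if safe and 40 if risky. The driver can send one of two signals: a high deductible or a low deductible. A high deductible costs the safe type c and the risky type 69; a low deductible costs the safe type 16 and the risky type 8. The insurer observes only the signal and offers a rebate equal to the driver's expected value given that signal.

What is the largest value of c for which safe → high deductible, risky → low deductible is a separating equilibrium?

69

Under separation: high deductible → safe (pays 93); low deductible → risky (pays 40).
Risky: 40 − 8 = 32 ≥ 93 − 69 = 24. Holds regardless of c. ✓
Safe: 93 − c ≥ 40 − 16, so c ≤ 93 − 24 = 69.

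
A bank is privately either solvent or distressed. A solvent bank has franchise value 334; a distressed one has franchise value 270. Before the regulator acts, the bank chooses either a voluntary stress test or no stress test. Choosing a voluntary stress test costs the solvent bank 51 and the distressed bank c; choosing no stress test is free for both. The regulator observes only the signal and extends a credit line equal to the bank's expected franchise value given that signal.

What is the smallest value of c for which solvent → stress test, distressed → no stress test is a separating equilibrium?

Under separation: stress test → solvent (pays 334); no stress test → distressed (pays 270).
Solvent: 334 − 51 = 283 ≥ 270 − 0 = 270. Holds regardless of c. ✓
Distressed: 270 − 0 ≥ 334 − c, so c ≥ 334 − 270 = 64.

64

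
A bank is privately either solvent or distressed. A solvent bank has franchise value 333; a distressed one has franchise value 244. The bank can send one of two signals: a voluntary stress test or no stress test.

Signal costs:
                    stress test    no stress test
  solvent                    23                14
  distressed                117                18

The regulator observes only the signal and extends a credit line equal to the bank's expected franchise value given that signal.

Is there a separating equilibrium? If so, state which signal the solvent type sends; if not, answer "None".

Try solvent → stress test, distressed → no stress test:
  Under separation the regulator infers type exactly: stress test → solvent (pays 333), no stress test → distressed (pays 244).
  Solvent: stress test gives 333 − 23 = 310; no stress test gives 244 − 14 = 230. No deviation. ✓
  Distressed: no stress test gives 244 − 18 = 226; stress test gives 333 − 117 = 216. No deviation. ✓
Both hold — the solvent type sends stress test.

stress test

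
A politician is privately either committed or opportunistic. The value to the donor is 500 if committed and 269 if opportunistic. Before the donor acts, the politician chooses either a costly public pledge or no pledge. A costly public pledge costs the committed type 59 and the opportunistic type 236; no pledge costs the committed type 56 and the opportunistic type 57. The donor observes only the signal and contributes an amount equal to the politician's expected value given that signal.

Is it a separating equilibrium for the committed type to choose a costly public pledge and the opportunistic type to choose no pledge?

Under separation the donor infers type exactly: pledge → committed (pays 500), no pledge → opportunistic (pays 269).
Committed: pledge gives 500 − 59 = 441; no pledge gives 269 − 56 = 213. No deviation. ✓
Opportunistic: no pledge gives 269 − 57 = 212; pledge gives 500 − 236 = 264. Would deviate. ✗

No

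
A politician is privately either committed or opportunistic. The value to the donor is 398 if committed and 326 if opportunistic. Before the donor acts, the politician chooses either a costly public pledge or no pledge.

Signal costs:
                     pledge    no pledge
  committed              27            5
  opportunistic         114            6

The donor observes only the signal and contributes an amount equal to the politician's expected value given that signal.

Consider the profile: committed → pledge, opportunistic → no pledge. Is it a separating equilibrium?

Yes

Under separation the donor infers type exactly: pledge → committed (pays 398), no pledge → opportunistic (pays 326).
Committed: pledge gives 398 − 27 = 371; no pledge gives 326 − 5 = 321. No deviation. ✓
Opportunistic: no pledge gives 326 − 6 = 320; pledge gives 398 − 114 = 284. No deviation. ✓
Both incentive constraints hold.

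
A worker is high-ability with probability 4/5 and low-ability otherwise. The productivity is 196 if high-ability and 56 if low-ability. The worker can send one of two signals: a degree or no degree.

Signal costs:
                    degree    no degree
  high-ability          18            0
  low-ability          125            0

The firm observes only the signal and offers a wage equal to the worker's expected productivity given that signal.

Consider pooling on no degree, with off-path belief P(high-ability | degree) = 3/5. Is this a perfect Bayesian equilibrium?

At the pooled signal (no degree) the firm holds the prior 4/5 and pays 4/5·196 + 1/5·56 = 168. Off-path (degree) belief 3/5 gives 3/5·196 + 2/5·56 = 140.
High-ability: no degree gives 168 − 0 = 168; degree gives 140 − 18 = 122. Stays. ✓
Low-ability: no degree gives 168 − 0 = 168; degree gives 140 − 125 = 15. Stays. ✓

Yes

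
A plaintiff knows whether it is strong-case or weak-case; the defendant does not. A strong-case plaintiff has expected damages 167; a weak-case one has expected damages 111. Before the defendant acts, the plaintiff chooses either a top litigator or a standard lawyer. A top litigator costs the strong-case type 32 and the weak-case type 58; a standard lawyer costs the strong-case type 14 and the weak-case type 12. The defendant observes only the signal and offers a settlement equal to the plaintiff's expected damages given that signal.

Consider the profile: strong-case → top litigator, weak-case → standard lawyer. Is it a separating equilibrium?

Under separation the defendant infers type exactly: top litigator → strong-case (pays 167), standard lawyer → weak-case (pays 111).
Strong-case: top litigator gives 167 − 32 = 135; standard lawyer gives 111 − 14 = 97. No deviation. ✓
Weak-case: standard lawyer gives 111 − 12 = 99; top litigator gives 167 − 58 = 109. Would deviate. ✗

No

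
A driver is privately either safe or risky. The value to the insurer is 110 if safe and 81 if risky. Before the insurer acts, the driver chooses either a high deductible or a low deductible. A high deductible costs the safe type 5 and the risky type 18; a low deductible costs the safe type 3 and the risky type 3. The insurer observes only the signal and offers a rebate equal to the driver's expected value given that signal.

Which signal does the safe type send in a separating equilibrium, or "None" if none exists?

Try safe → high deductible, risky → low deductible:
  Under separation the insurer infers type exactly: high deductible → safe (pays 110), low deductible → risky (pays 81).
  Safe: high deductible gives 110 − 5 = 105; low deductible gives 81 − 3 = 78. No deviation. ✓
  Risky: low deductible gives 81 − 3 = 78; high deductible gives 110 − 18 = 92. Would deviate. ✗
Try safe → low deductible, risky → high deductible:
  Under separation the insurer infers type exactly: low deductible → safe (pays 110), high deductible → risky (pays 81).
  Safe: low deductible gives 110 − 3 = 107; high deductible gives 81 − 5 = 76. No deviation. ✓
  Risky: high deductible gives 81 − 18 = 63; low deductible gives 110 − 3 = 107. Would deviate. ✗
Neither assignment is incentive-compatible.

None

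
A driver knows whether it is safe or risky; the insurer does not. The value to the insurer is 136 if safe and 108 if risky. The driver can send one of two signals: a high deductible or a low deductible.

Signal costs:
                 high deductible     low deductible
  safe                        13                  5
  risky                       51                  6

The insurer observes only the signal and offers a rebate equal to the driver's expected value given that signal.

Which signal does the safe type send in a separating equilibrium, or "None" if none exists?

high deductible

Try safe → high deductible, risky → low deductible:
  If types separate, high deductible earns payment 136 and low deductible earns 108.
  Safe: high deductible gives 136 − 13 = 123; low deductible gives 108 − 5 = 103. No deviation. ✓
  Risky: low deductible gives 108 − 6 = 102; high deductible gives 136 − 51 = 85. No deviation. ✓
Both hold — the safe type sends high deductible.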